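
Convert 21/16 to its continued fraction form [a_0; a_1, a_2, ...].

Run the Euclidean algorithm on 21 and 16; the successive quotients are the partial quotients a_0, a_1, ... (each step inverts the fractional part left over by the previous one):
  21 = 1*16 + 5, so a_0 = 1.
  16 = 3*5 + 1, so a_1 = 3.
  5 = 5*1 + 0, so a_2 = 5.
The remainder reaches 0 after 3 divisions, so the expansion has 3 partial quotients, read off in order.

[1; 3, 5]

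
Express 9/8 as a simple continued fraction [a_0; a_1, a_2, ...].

[1; 8]

Run the Euclidean algorithm on 9 and 8; the successive quotients are the partial quotients a_0, a_1, ... (each step inverts the fractional part left over by the previous one):
  9 = 1*8 + 1, so a_0 = 1.
  8 = 8*1 + 0, so a_1 = 8.
The remainder reaches 0 after 2 divisions, so the expansion has 2 partial quotients, read off in order.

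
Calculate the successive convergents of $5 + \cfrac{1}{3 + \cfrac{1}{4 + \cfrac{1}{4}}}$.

Using the convergent recurrence p_i = a_i*p_{i-1} + p_{i-2}, q_i = a_i*q_{i-1} + q_{i-2} with p_{-2}=0, p_{-1}=1, q_{-2}=1, q_{-1}=0:
  i=0: a_0=5, p_0 = 5*1 + 0 = 5, q_0 = 5*0 + 1 = 1.
  i=1: a_1=3, p_1 = 3*5 + 1 = 16, q_1 = 3*1 + 0 = 3.
  i=2: a_2=4, p_2 = 4*16 + 5 = 69, q_2 = 4*3 + 1 = 13.
  i=3: a_3=4, p_3 = 4*69 + 16 = 292, q_3 = 4*13 + 3 = 55.

5/1, 16/3, 69/13, 292/55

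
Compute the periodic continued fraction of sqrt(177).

Write x_i = (sqrt(177) + m_i)/d_i with (m_0, d_0) = (0, 1). a_0 = floor(sqrt(177)) = 13, since 13^2 = 169 <= 177 < 196 = 14^2.
Iterate m_{i+1} = d_i*a_i - m_i, d_{i+1} = (177 - m_{i+1}^2)/d_i, a_{i+1} = floor((a_0 + m_{i+1})/d_{i+1}):
  m_1 = 1*13 - 0 = 13, d_1 = (177 - 13^2)/1 = 8/1 = 8, a_1 = floor((13 + 13)/8) = 3.
  m_2 = 8*3 - 13 = 11, d_2 = (177 - 11^2)/8 = 56/8 = 7, a_2 = floor((13 + 11)/7) = 3.
  m_3 = 7*3 - 11 = 10, d_3 = (177 - 10^2)/7 = 77/7 = 11, a_3 = floor((13 + 10)/11) = 2.
  m_4 = 11*2 - 10 = 12, d_4 = (177 - 12^2)/11 = 33/11 = 3, a_4 = floor((13 + 12)/3) = 8.
  m_5 = 3*8 - 12 = 12, d_5 = (177 - 12^2)/3 = 33/3 = 11, a_5 = floor((13 + 12)/11) = 2.
  m_6 = 11*2 - 12 = 10, d_6 = (177 - 10^2)/11 = 77/11 = 7, a_6 = floor((13 + 10)/7) = 3.
  m_7 = 7*3 - 10 = 11, d_7 = (177 - 11^2)/7 = 56/7 = 8, a_7 = floor((13 + 11)/8) = 3.
  m_8 = 8*3 - 11 = 13, d_8 = (177 - 13^2)/8 = 8/8 = 1, a_8 = floor((13 + 13)/1) = 26.
  m_9 = 1*26 - 13 = 13, d_9 = (177 - 13^2)/1 = 8/1 = 8: (m_9, d_9) = (m_1, d_1) = (13, 8), so from here the quotients repeat a_1, ..., a_8; the period length is 8.
Hence the expansion of sqrt(177) is a_0 = 13 followed by the repeating block 3, 3, 2, 8, 2, 3, 3, 26 (period 8).

[13; (3, 3, 2, 8, 2, 3, 3, 26)]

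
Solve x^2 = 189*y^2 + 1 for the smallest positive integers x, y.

(x, y) = (55, 4)

First expand sqrt(189) as a continued fraction. With x_i = (sqrt(189) + m_i)/d_i and (m_0, d_0) = (0, 1): a_0 = floor(sqrt(189)) = 13, since 13^2 = 169 <= 189 < 196 = 14^2.
Iterate m_{i+1} = d_i*a_i - m_i, d_{i+1} = (189 - m_{i+1}^2)/d_i, a_{i+1} = floor((a_0 + m_{i+1})/d_{i+1}):
  m_1 = 1*13 - 0 = 13, d_1 = (189 - 13^2)/1 = 20/1 = 20, a_1 = floor((13 + 13)/20) = 1.
  m_2 = 20*1 - 13 = 7, d_2 = (189 - 7^2)/20 = 140/20 = 7, a_2 = floor((13 + 7)/7) = 2.
  m_3 = 7*2 - 7 = 7, d_3 = (189 - 7^2)/7 = 140/7 = 20, a_3 = floor((13 + 7)/20) = 1.
  m_4 = 20*1 - 7 = 13, d_4 = (189 - 13^2)/20 = 20/20 = 1, a_4 = floor((13 + 13)/1) = 26.
  m_5 = 1*26 - 13 = 13, d_5 = (189 - 13^2)/1 = 20/1 = 20: (m_5, d_5) = (m_1, d_1) = (13, 20), so from here the quotients repeat a_1, ..., a_4; the period length is 4.
So sqrt(189) = [13; (1, 2, 1, 26)] with period length k = 4.
k is even, so the fundamental solution of x^2 - 189y^2 = 1 is (p_{k-1}, q_{k-1}) = (p_3, q_3); compute convergents through index 3.
Convergents (p_i = a_i*p_{i-1} + p_{i-2}, q_i = a_i*q_{i-1} + q_{i-2} with p_{-2}=0, p_{-1}=1, q_{-2}=1, q_{-1}=0):
  i=0: a_0=13, p_0 = 13*1 + 0 = 13, q_0 = 13*0 + 1 = 1.
  i=1: a_1=1, p_1 = 1*13 + 1 = 14, q_1 = 1*1 + 0 = 1.
  i=2: a_2=2, p_2 = 2*14 + 13 = 41, q_2 = 2*1 + 1 = 3.
  i=3: a_3=1, p_3 = 1*41 + 14 = 55, q_3 = 1*3 + 1 = 4.
Check: 55^2 - 189*4^2 = 3025 - 3024 = 1, so (x, y) = (55, 4) solves the equation, and by the theorem it is the least positive solution.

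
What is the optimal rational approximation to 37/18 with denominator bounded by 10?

21/10

Expand x = 37/18 as a continued fraction with the Euclidean algorithm:
  37 = 2*18 + 1, so a_0 = 2.
  18 = 18*1 + 0, so a_1 = 18.
so x = [2; 18].
Convergents (p_i = a_i*p_{i-1} + p_{i-2}, q_i = a_i*q_{i-1} + q_{i-2} with p_{-2}=0, p_{-1}=1, q_{-2}=1, q_{-1}=0), until the denominator exceeds 10:
  i=0: a_0=2, p_0 = 2*1 + 0 = 2, q_0 = 2*0 + 1 = 1.
  i=1: a_1=18, p_1 = 18*2 + 1 = 37, q_1 = 18*1 + 0 = 18.
q_1 = 18 > 10, so the last convergent with denominator <= 10 is p_0/q_0 = 2/1.
The closest fraction with denominator <= 10 is either p_0/q_0 or the intermediate fraction (k*p_0 + p_{-1})/(k*q_0 + q_{-1}) with the largest k >= 1 whose denominator stays <= 10; these approach x as k grows, and every other convergent or intermediate fraction in range is farther away.
Largest k: floor((10 - q_{-1})/q_0) = floor((10 - 0)/1) = 10 (using the seeds p_{-1} = 1, q_{-1} = 0).
That gives (10*2 + 1)/(10*1 + 0) = 21/10.
Compare the errors: |x - 2/1| = |37*1 - 2*18|/(18*1) = 1/18, and |x - 21/10| = |37*10 - 21*18|/(18*10) = 8/180.
Cross-multiplying, 8*18 = 144 < 180 = 1*180, so 8/180 is smaller: the intermediate fraction 21/10 is closer to x than 2/1.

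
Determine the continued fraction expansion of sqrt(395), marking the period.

[19; (1, 6, 1, 38)]

Write x_i = (sqrt(395) + m_i)/d_i with (m_0, d_0) = (0, 1). a_0 = floor(sqrt(395)) = 19, since 19^2 = 361 <= 395 < 400 = 20^2.
Iterate m_{i+1} = d_i*a_i - m_i, d_{i+1} = (395 - m_{i+1}^2)/d_i, a_{i+1} = floor((a_0 + m_{i+1})/d_{i+1}):
  m_1 = 1*19 - 0 = 19, d_1 = (395 - 19^2)/1 = 34/1 = 34, a_1 = floor((19 + 19)/34) = 1.
  m_2 = 34*1 - 19 = 15, d_2 = (395 - 15^2)/34 = 170/34 = 5, a_2 = floor((19 + 15)/5) = 6.
  m_3 = 5*6 - 15 = 15, d_3 = (395 - 15^2)/5 = 170/5 = 34, a_3 = floor((19 + 15)/34) = 1.
  m_4 = 34*1 - 15 = 19, d_4 = (395 - 19^2)/34 = 34/34 = 1, a_4 = floor((19 + 19)/1) = 38.
  m_5 = 1*38 - 19 = 19, d_5 = (395 - 19^2)/1 = 34/1 = 34: (m_5, d_5) = (m_1, d_1) = (19, 34), so from here the quotients repeat a_1, ..., a_4; the period length is 4.
Hence the expansion of sqrt(395) is a_0 = 19 followed by the repeating block 1, 6, 1, 38 (period 4).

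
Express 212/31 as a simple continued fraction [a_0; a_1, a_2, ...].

[6; 1, 5, 5]

Run the Euclidean algorithm on 212 and 31; the successive quotients are the partial quotients a_0, a_1, ... (each step inverts the fractional part left over by the previous one):
  212 = 6*31 + 26, so a_0 = 6.
  31 = 1*26 + 5, so a_1 = 1.
  26 = 5*5 + 1, so a_2 = 5.
  5 = 5*1 + 0, so a_3 = 5.
The remainder reaches 0 after 4 divisions, so the expansion has 4 partial quotients, read off in order.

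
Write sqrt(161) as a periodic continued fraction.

[12; (1, 2, 4, 1, 2, 1, 4, 2, 1, 24)]

Write x_i = (sqrt(161) + m_i)/d_i with (m_0, d_0) = (0, 1). a_0 = floor(sqrt(161)) = 12, since 12^2 = 144 <= 161 < 169 = 13^2.
Iterate m_{i+1} = d_i*a_i - m_i, d_{i+1} = (161 - m_{i+1}^2)/d_i, a_{i+1} = floor((a_0 + m_{i+1})/d_{i+1}):
  m_1 = 1*12 - 0 = 12, d_1 = (161 - 12^2)/1 = 17/1 = 17, a_1 = floor((12 + 12)/17) = 1.
  m_2 = 17*1 - 12 = 5, d_2 = (161 - 5^2)/17 = 136/17 = 8, a_2 = floor((12 + 5)/8) = 2.
  m_3 = 8*2 - 5 = 11, d_3 = (161 - 11^2)/8 = 40/8 = 5, a_3 = floor((12 + 11)/5) = 4.
  m_4 = 5*4 - 11 = 9, d_4 = (161 - 9^2)/5 = 80/5 = 16, a_4 = floor((12 + 9)/16) = 1.
  m_5 = 16*1 - 9 = 7, d_5 = (161 - 7^2)/16 = 112/16 = 7, a_5 = floor((12 + 7)/7) = 2.
  m_6 = 7*2 - 7 = 7, d_6 = (161 - 7^2)/7 = 112/7 = 16, a_6 = floor((12 + 7)/16) = 1.
  m_7 = 16*1 - 7 = 9, d_7 = (161 - 9^2)/16 = 80/16 = 5, a_7 = floor((12 + 9)/5) = 4.
  m_8 = 5*4 - 9 = 11, d_8 = (161 - 11^2)/5 = 40/5 = 8, a_8 = floor((12 + 11)/8) = 2.
  m_9 = 8*2 - 11 = 5, d_9 = (161 - 5^2)/8 = 136/8 = 17, a_9 = floor((12 + 5)/17) = 1.
  m_10 = 17*1 - 5 = 12, d_10 = (161 - 12^2)/17 = 17/17 = 1, a_10 = floor((12 + 12)/1) = 24.
  m_11 = 1*24 - 12 = 12, d_11 = (161 - 12^2)/1 = 17/1 = 17: (m_11, d_11) = (m_1, d_1) = (12, 17), so from here the quotients repeat a_1, ..., a_10; the period length is 10.
Hence the expansion of sqrt(161) is a_0 = 12 followed by the repeating block 1, 2, 4, 1, 2, 1, 4, 2, 1, 24 (period 10).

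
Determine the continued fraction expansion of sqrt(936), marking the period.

[30; (1, 1, 2, 6, 2, 1, 1, 60)]

Write x_i = (sqrt(936) + m_i)/d_i with (m_0, d_0) = (0, 1). a_0 = floor(sqrt(936)) = 30, since 30^2 = 900 <= 936 < 961 = 31^2.
Iterate m_{i+1} = d_i*a_i - m_i, d_{i+1} = (936 - m_{i+1}^2)/d_i, a_{i+1} = floor((a_0 + m_{i+1})/d_{i+1}):
  m_1 = 1*30 - 0 = 30, d_1 = (936 - 30^2)/1 = 36/1 = 36, a_1 = floor((30 + 30)/36) = 1.
  m_2 = 36*1 - 30 = 6, d_2 = (936 - 6^2)/36 = 900/36 = 25, a_2 = floor((30 + 6)/25) = 1.
  m_3 = 25*1 - 6 = 19, d_3 = (936 - 19^2)/25 = 575/25 = 23, a_3 = floor((30 + 19)/23) = 2.
  m_4 = 23*2 - 19 = 27, d_4 = (936 - 27^2)/23 = 207/23 = 9, a_4 = floor((30 + 27)/9) = 6.
  m_5 = 9*6 - 27 = 27, d_5 = (936 - 27^2)/9 = 207/9 = 23, a_5 = floor((30 + 27)/23) = 2.
  m_6 = 23*2 - 27 = 19, d_6 = (936 - 19^2)/23 = 575/23 = 25, a_6 = floor((30 + 19)/25) = 1.
  m_7 = 25*1 - 19 = 6, d_7 = (936 - 6^2)/25 = 900/25 = 36, a_7 = floor((30 + 6)/36) = 1.
  m_8 = 36*1 - 6 = 30, d_8 = (936 - 30^2)/36 = 36/36 = 1, a_8 = floor((30 + 30)/1) = 60.
  m_9 = 1*60 - 30 = 30, d_9 = (936 - 30^2)/1 = 36/1 = 36: (m_9, d_9) = (m_1, d_1) = (30, 36), so from here the quotients repeat a_1, ..., a_8; the period length is 8.
Hence the expansion of sqrt(936) is a_0 = 30 followed by the repeating block 1, 1, 2, 6, 2, 1, 1, 60 (period 8).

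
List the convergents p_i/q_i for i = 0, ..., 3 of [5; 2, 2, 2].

5/1, 11/2, 27/5, 65/12

Using the convergent recurrence p_i = a_i*p_{i-1} + p_{i-2}, q_i = a_i*q_{i-1} + q_{i-2} with p_{-2}=0, p_{-1}=1, q_{-2}=1, q_{-1}=0:
  i=0: a_0=5, p_0 = 5*1 + 0 = 5, q_0 = 5*0 + 1 = 1.
  i=1: a_1=2, p_1 = 2*5 + 1 = 11, q_1 = 2*1 + 0 = 2.
  i=2: a_2=2, p_2 = 2*11 + 5 = 27, q_2 = 2*2 + 1 = 5.
  i=3: a_3=2, p_3 = 2*27 + 11 = 65, q_3 = 2*5 + 2 = 12.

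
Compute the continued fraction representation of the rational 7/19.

[0; 2, 1, 2, 2]

Run the Euclidean algorithm on 7 and 19; the successive quotients are the partial quotients a_0, a_1, ... (each step inverts the fractional part left over by the previous one):
  7 = 0*19 + 7, so a_0 = 0.
  19 = 2*7 + 5, so a_1 = 2.
  7 = 1*5 + 2, so a_2 = 1.
  5 = 2*2 + 1, so a_3 = 2.
  2 = 2*1 + 0, so a_4 = 2.
The remainder reaches 0 after 5 divisions, so the expansion has 5 partial quotients, read off in order.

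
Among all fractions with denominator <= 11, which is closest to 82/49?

5/3

Expand x = 82/49 as a continued fraction with the Euclidean algorithm:
  82 = 1*49 + 33, so a_0 = 1.
  49 = 1*33 + 16, so a_1 = 1.
  33 = 2*16 + 1, so a_2 = 2.
  16 = 16*1 + 0, so a_3 = 16.
so x = [1; 1, 2, 16].
Convergents (p_i = a_i*p_{i-1} + p_{i-2}, q_i = a_i*q_{i-1} + q_{i-2} with p_{-2}=0, p_{-1}=1, q_{-2}=1, q_{-1}=0), until the denominator exceeds 11:
  i=0: a_0=1, p_0 = 1*1 + 0 = 1, q_0 = 1*0 + 1 = 1.
  i=1: a_1=1, p_1 = 1*1 + 1 = 2, q_1 = 1*1 + 0 = 1.
  i=2: a_2=2, p_2 = 2*2 + 1 = 5, q_2 = 2*1 + 1 = 3.
  i=3: a_3=16, p_3 = 16*5 + 2 = 82, q_3 = 16*3 + 1 = 49.
q_3 = 49 > 11, so the last convergent with denominator <= 11 is p_2/q_2 = 5/3.
The closest fraction with denominator <= 11 is either p_2/q_2 or the intermediate fraction (k*p_2 + p_1)/(k*q_2 + q_1) with the largest k >= 1 whose denominator stays <= 11; these approach x as k grows, and every other convergent or intermediate fraction in range is farther away.
Largest k: floor((11 - q_1)/q_2) = floor((11 - 1)/3) = 3.
That gives (3*5 + 2)/(3*3 + 1) = 17/10.
Compare the errors: |x - 5/3| = |82*3 - 5*49|/(49*3) = 1/147, and |x - 17/10| = |82*10 - 17*49|/(49*10) = 13/490.
Cross-multiplying, 1*490 = 490 < 1911 = 13*147, so 1/147 is smaller: the convergent 5/3 is closer to x than 17/10.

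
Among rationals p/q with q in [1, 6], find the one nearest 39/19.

Expand x = 39/19 as a continued fraction with the Euclidean algorithm:
  39 = 2*19 + 1, so a_0 = 2.
  19 = 19*1 + 0, so a_1 = 19.
so x = [2; 19].
Convergents (p_i = a_i*p_{i-1} + p_{i-2}, q_i = a_i*q_{i-1} + q_{i-2} with p_{-2}=0, p_{-1}=1, q_{-2}=1, q_{-1}=0), until the denominator exceeds 6:
  i=0: a_0=2, p_0 = 2*1 + 0 = 2, q_0 = 2*0 + 1 = 1.
  i=1: a_1=19, p_1 = 19*2 + 1 = 39, q_1 = 19*1 + 0 = 19.
q_1 = 19 > 6, so the last convergent with denominator <= 6 is p_0/q_0 = 2/1.
The closest fraction with denominator <= 6 is either p_0/q_0 or the intermediate fraction (k*p_0 + p_{-1})/(k*q_0 + q_{-1}) with the largest k >= 1 whose denominator stays <= 6; these approach x as k grows, and every other convergent or intermediate fraction in range is farther away.
Largest k: floor((6 - q_{-1})/q_0) = floor((6 - 0)/1) = 6 (using the seeds p_{-1} = 1, q_{-1} = 0).
That gives (6*2 + 1)/(6*1 + 0) = 13/6.
Compare the errors: |x - 2/1| = |39*1 - 2*19|/(19*1) = 1/19, and |x - 13/6| = |39*6 - 13*19|/(19*6) = 13/114.
Cross-multiplying, 1*114 = 114 < 247 = 13*19, so 1/19 is smaller: the convergent 2/1 is closer to x than 13/6.

2/1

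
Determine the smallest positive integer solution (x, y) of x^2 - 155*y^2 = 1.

First expand sqrt(155) as a continued fraction. With x_i = (sqrt(155) + m_i)/d_i and (m_0, d_0) = (0, 1): a_0 = floor(sqrt(155)) = 12, since 12^2 = 144 <= 155 < 169 = 13^2.
Iterate m_{i+1} = d_i*a_i - m_i, d_{i+1} = (155 - m_{i+1}^2)/d_i, a_{i+1} = floor((a_0 + m_{i+1})/d_{i+1}):
  m_1 = 1*12 - 0 = 12, d_1 = (155 - 12^2)/1 = 11/1 = 11, a_1 = floor((12 + 12)/11) = 2.
  m_2 = 11*2 - 12 = 10, d_2 = (155 - 10^2)/11 = 55/11 = 5, a_2 = floor((12 + 10)/5) = 4.
  m_3 = 5*4 - 10 = 10, d_3 = (155 - 10^2)/5 = 55/5 = 11, a_3 = floor((12 + 10)/11) = 2.
  m_4 = 11*2 - 10 = 12, d_4 = (155 - 12^2)/11 = 11/11 = 1, a_4 = floor((12 + 12)/1) = 24.
  m_5 = 1*24 - 12 = 12, d_5 = (155 - 12^2)/1 = 11/1 = 11: (m_5, d_5) = (m_1, d_1) = (12, 11), so from here the quotients repeat a_1, ..., a_4; the period length is 4.
So sqrt(155) = [12; (2, 4, 2, 24)] with period length k = 4.
k is even, so the fundamental solution of x^2 - 155y^2 = 1 is (p_{k-1}, q_{k-1}) = (p_3, q_3); compute convergents through index 3.
Convergents (p_i = a_i*p_{i-1} + p_{i-2}, q_i = a_i*q_{i-1} + q_{i-2} with p_{-2}=0, p_{-1}=1, q_{-2}=1, q_{-1}=0):
  i=0: a_0=12, p_0 = 12*1 + 0 = 12, q_0 = 12*0 + 1 = 1.
  i=1: a_1=2, p_1 = 2*12 + 1 = 25, q_1 = 2*1 + 0 = 2.
  i=2: a_2=4, p_2 = 4*25 + 12 = 112, q_2 = 4*2 + 1 = 9.
  i=3: a_3=2, p_3 = 2*112 + 25 = 249, q_3 = 2*9 + 2 = 20.
Check: 249^2 - 155*20^2 = 62001 - 62000 = 1, so (x, y) = (249, 20) solves the equation, and by the theorem it is the least positive solution.

(x, y) = (249, 20)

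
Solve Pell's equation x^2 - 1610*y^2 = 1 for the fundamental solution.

First expand sqrt(1610) as a continued fraction. With x_i = (sqrt(1610) + m_i)/d_i and (m_0, d_0) = (0, 1): a_0 = floor(sqrt(1610)) = 40, since 40^2 = 1600 <= 1610 < 1681 = 41^2.
Iterate m_{i+1} = d_i*a_i - m_i, d_{i+1} = (1610 - m_{i+1}^2)/d_i, a_{i+1} = floor((a_0 + m_{i+1})/d_{i+1}):
  m_1 = 1*40 - 0 = 40, d_1 = (1610 - 40^2)/1 = 10/1 = 10, a_1 = floor((40 + 40)/10) = 8.
  m_2 = 10*8 - 40 = 40, d_2 = (1610 - 40^2)/10 = 10/10 = 1, a_2 = floor((40 + 40)/1) = 80.
  m_3 = 1*80 - 40 = 40, d_3 = (1610 - 40^2)/1 = 10/1 = 10: (m_3, d_3) = (m_1, d_1) = (40, 10), so from here the quotients repeat a_1, a_2; the period length is 2.
So sqrt(1610) = [40; (8, 80)] with period length k = 2.
k is even, so the fundamental solution of x^2 - 1610y^2 = 1 is (p_{k-1}, q_{k-1}) = (p_1, q_1); compute convergents through index 1.
Convergents (p_i = a_i*p_{i-1} + p_{i-2}, q_i = a_i*q_{i-1} + q_{i-2} with p_{-2}=0, p_{-1}=1, q_{-2}=1, q_{-1}=0):
  i=0: a_0=40, p_0 = 40*1 + 0 = 40, q_0 = 40*0 + 1 = 1.
  i=1: a_1=8, p_1 = 8*40 + 1 = 321, q_1 = 8*1 + 0 = 8.
Check: 321^2 - 1610*8^2 = 103041 - 103040 = 1, so (x, y) = (321, 8) solves the equation, and by the theorem it is the least positive solution.

(x, y) = (321, 8)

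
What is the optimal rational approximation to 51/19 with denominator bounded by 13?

35/13

Expand x = 51/19 as a continued fraction with the Euclidean algorithm:
  51 = 2*19 + 13, so a_0 = 2.
  19 = 1*13 + 6, so a_1 = 1.
  13 = 2*6 + 1, so a_2 = 2.
  6 = 6*1 + 0, so a_3 = 6.
so x = [2; 1, 2, 6].
Convergents (p_i = a_i*p_{i-1} + p_{i-2}, q_i = a_i*q_{i-1} + q_{i-2} with p_{-2}=0, p_{-1}=1, q_{-2}=1, q_{-1}=0), until the denominator exceeds 13:
  i=0: a_0=2, p_0 = 2*1 + 0 = 2, q_0 = 2*0 + 1 = 1.
  i=1: a_1=1, p_1 = 1*2 + 1 = 3, q_1 = 1*1 + 0 = 1.
  i=2: a_2=2, p_2 = 2*3 + 2 = 8, q_2 = 2*1 + 1 = 3.
  i=3: a_3=6, p_3 = 6*8 + 3 = 51, q_3 = 6*3 + 1 = 19.
q_3 = 19 > 13, so the last convergent with denominator <= 13 is p_2/q_2 = 8/3.
The closest fraction with denominator <= 13 is either p_2/q_2 or the intermediate fraction (k*p_2 + p_1)/(k*q_2 + q_1) with the largest k >= 1 whose denominator stays <= 13; these approach x as k grows, and every other convergent or intermediate fraction in range is farther away.
Largest k: floor((13 - q_1)/q_2) = floor((13 - 1)/3) = 4.
That gives (4*8 + 3)/(4*3 + 1) = 35/13.
Compare the errors: |x - 8/3| = |51*3 - 8*19|/(19*3) = 1/57, and |x - 35/13| = |51*13 - 35*19|/(19*13) = 2/247.
Cross-multiplying, 2*57 = 114 < 247 = 1*247, so 2/247 is smaller: the intermediate fraction 35/13 is closer to x than 8/3.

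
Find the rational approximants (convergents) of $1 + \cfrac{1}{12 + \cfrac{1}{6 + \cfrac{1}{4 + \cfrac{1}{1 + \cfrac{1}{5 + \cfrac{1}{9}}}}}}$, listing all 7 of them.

Using the convergent recurrence p_i = a_i*p_{i-1} + p_{i-2}, q_i = a_i*q_{i-1} + q_{i-2} with p_{-2}=0, p_{-1}=1, q_{-2}=1, q_{-1}=0:
  i=0: a_0=1, p_0 = 1*1 + 0 = 1, q_0 = 1*0 + 1 = 1.
  i=1: a_1=12, p_1 = 12*1 + 1 = 13, q_1 = 12*1 + 0 = 12.
  i=2: a_2=6, p_2 = 6*13 + 1 = 79, q_2 = 6*12 + 1 = 73.
  i=3: a_3=4, p_3 = 4*79 + 13 = 329, q_3 = 4*73 + 12 = 304.
  i=4: a_4=1, p_4 = 1*329 + 79 = 408, q_4 = 1*304 + 73 = 377.
  i=5: a_5=5, p_5 = 5*408 + 329 = 2369, q_5 = 5*377 + 304 = 2189.
  i=6: a_6=9, p_6 = 9*2369 + 408 = 21729, q_6 = 9*2189 + 377 = 20078.

1/1, 13/12, 79/73, 329/304, 408/377, 2369/2189, 21729/20078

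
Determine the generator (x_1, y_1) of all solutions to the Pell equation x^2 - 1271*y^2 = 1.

(x, y) = (32799, 920)

First expand sqrt(1271) as a continued fraction. With x_i = (sqrt(1271) + m_i)/d_i and (m_0, d_0) = (0, 1): a_0 = floor(sqrt(1271)) = 35, since 35^2 = 1225 <= 1271 < 1296 = 36^2.
Iterate m_{i+1} = d_i*a_i - m_i, d_{i+1} = (1271 - m_{i+1}^2)/d_i, a_{i+1} = floor((a_0 + m_{i+1})/d_{i+1}):
  m_1 = 1*35 - 0 = 35, d_1 = (1271 - 35^2)/1 = 46/1 = 46, a_1 = floor((35 + 35)/46) = 1.
  m_2 = 46*1 - 35 = 11, d_2 = (1271 - 11^2)/46 = 1150/46 = 25, a_2 = floor((35 + 11)/25) = 1.
  m_3 = 25*1 - 11 = 14, d_3 = (1271 - 14^2)/25 = 1075/25 = 43, a_3 = floor((35 + 14)/43) = 1.
  m_4 = 43*1 - 14 = 29, d_4 = (1271 - 29^2)/43 = 430/43 = 10, a_4 = floor((35 + 29)/10) = 6.
  m_5 = 10*6 - 29 = 31, d_5 = (1271 - 31^2)/10 = 310/10 = 31, a_5 = floor((35 + 31)/31) = 2.
  m_6 = 31*2 - 31 = 31, d_6 = (1271 - 31^2)/31 = 310/31 = 10, a_6 = floor((35 + 31)/10) = 6.
  m_7 = 10*6 - 31 = 29, d_7 = (1271 - 29^2)/10 = 430/10 = 43, a_7 = floor((35 + 29)/43) = 1.
  m_8 = 43*1 - 29 = 14, d_8 = (1271 - 14^2)/43 = 1075/43 = 25, a_8 = floor((35 + 14)/25) = 1.
  m_9 = 25*1 - 14 = 11, d_9 = (1271 - 11^2)/25 = 1150/25 = 46, a_9 = floor((35 + 11)/46) = 1.
  m_10 = 46*1 - 11 = 35, d_10 = (1271 - 35^2)/46 = 46/46 = 1, a_10 = floor((35 + 35)/1) = 70.
  m_11 = 1*70 - 35 = 35, d_11 = (1271 - 35^2)/1 = 46/1 = 46: (m_11, d_11) = (m_1, d_1) = (35, 46), so from here the quotients repeat a_1, ..., a_10; the period length is 10.
So sqrt(1271) = [35; (1, 1, 1, 6, 2, 6, 1, 1, 1, 70)] with period length k = 10.
k is even, so the fundamental solution of x^2 - 1271y^2 = 1 is (p_{k-1}, q_{k-1}) = (p_9, q_9); compute convergents through index 9.
Convergents (p_i = a_i*p_{i-1} + p_{i-2}, q_i = a_i*q_{i-1} + q_{i-2} with p_{-2}=0, p_{-1}=1, q_{-2}=1, q_{-1}=0):
  i=0: a_0=35, p_0 = 35*1 + 0 = 35, q_0 = 35*0 + 1 = 1.
  i=1: a_1=1, p_1 = 1*35 + 1 = 36, q_1 = 1*1 + 0 = 1.
  i=2: a_2=1, p_2 = 1*36 + 35 = 71, q_2 = 1*1 + 1 = 2.
  i=3: a_3=1, p_3 = 1*71 + 36 = 107, q_3 = 1*2 + 1 = 3.
  i=4: a_4=6, p_4 = 6*107 + 71 = 713, q_4 = 6*3 + 2 = 20.
  i=5: a_5=2, p_5 = 2*713 + 107 = 1533, q_5 = 2*20 + 3 = 43.
  i=6: a_6=6, p_6 = 6*1533 + 713 = 9911, q_6 = 6*43 + 20 = 278.
  i=7: a_7=1, p_7 = 1*9911 + 1533 = 11444, q_7 = 1*278 + 43 = 321.
  i=8: a_8=1, p_8 = 1*11444 + 9911 = 21355, q_8 = 1*321 + 278 = 599.
  i=9: a_9=1, p_9 = 1*21355 + 11444 = 32799, q_9 = 1*599 + 321 = 920.
Check: 32799^2 - 1271*920^2 = 1075774401 - 1075774400 = 1, so (x, y) = (32799, 920) solves the equation, and by the theorem it is the least positive solution.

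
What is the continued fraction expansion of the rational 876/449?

Run the Euclidean algorithm on 876 and 449; the successive quotients are the partial quotients a_0, a_1, ... (each step inverts the fractional part left over by the previous one):
  876 = 1*449 + 427, so a_0 = 1.
  449 = 1*427 + 22, so a_1 = 1.
  427 = 19*22 + 9, so a_2 = 19.
  22 = 2*9 + 4, so a_3 = 2.
  9 = 2*4 + 1, so a_4 = 2.
  4 = 4*1 + 0, so a_5 = 4.
The remainder reaches 0 after 6 divisions, so the expansion has 6 partial quotients, read off in order.

[1; 1, 19, 2, 2, 4]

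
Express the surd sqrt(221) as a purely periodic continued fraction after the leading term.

[14; (1, 6, 2, 6, 1, 28)]

Write x_i = (sqrt(221) + m_i)/d_i with (m_0, d_0) = (0, 1). a_0 = floor(sqrt(221)) = 14, since 14^2 = 196 <= 221 < 225 = 15^2.
Iterate m_{i+1} = d_i*a_i - m_i, d_{i+1} = (221 - m_{i+1}^2)/d_i, a_{i+1} = floor((a_0 + m_{i+1})/d_{i+1}):
  m_1 = 1*14 - 0 = 14, d_1 = (221 - 14^2)/1 = 25/1 = 25, a_1 = floor((14 + 14)/25) = 1.
  m_2 = 25*1 - 14 = 11, d_2 = (221 - 11^2)/25 = 100/25 = 4, a_2 = floor((14 + 11)/4) = 6.
  m_3 = 4*6 - 11 = 13, d_3 = (221 - 13^2)/4 = 52/4 = 13, a_3 = floor((14 + 13)/13) = 2.
  m_4 = 13*2 - 13 = 13, d_4 = (221 - 13^2)/13 = 52/13 = 4, a_4 = floor((14 + 13)/4) = 6.
  m_5 = 4*6 - 13 = 11, d_5 = (221 - 11^2)/4 = 100/4 = 25, a_5 = floor((14 + 11)/25) = 1.
  m_6 = 25*1 - 11 = 14, d_6 = (221 - 14^2)/25 = 25/25 = 1, a_6 = floor((14 + 14)/1) = 28.
  m_7 = 1*28 - 14 = 14, d_7 = (221 - 14^2)/1 = 25/1 = 25: (m_7, d_7) = (m_1, d_1) = (14, 25), so from here the quotients repeat a_1, ..., a_6; the period length is 6.
Hence the expansion of sqrt(221) is a_0 = 14 followed by the repeating block 1, 6, 2, 6, 1, 28 (period 6).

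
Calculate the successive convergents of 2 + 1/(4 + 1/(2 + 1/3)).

Using the convergent recurrence p_i = a_i*p_{i-1} + p_{i-2}, q_i = a_i*q_{i-1} + q_{i-2} with p_{-2}=0, p_{-1}=1, q_{-2}=1, q_{-1}=0:
  i=0: a_0=2, p_0 = 2*1 + 0 = 2, q_0 = 2*0 + 1 = 1.
  i=1: a_1=4, p_1 = 4*2 + 1 = 9, q_1 = 4*1 + 0 = 4.
  i=2: a_2=2, p_2 = 2*9 + 2 = 20, q_2 = 2*4 + 1 = 9.
  i=3: a_3=3, p_3 = 3*20 + 9 = 69, q_3 = 3*9 + 4 = 31.

2/1, 9/4, 20/9, 69/31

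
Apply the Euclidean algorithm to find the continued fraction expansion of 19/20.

[0; 1, 19]

Run the Euclidean algorithm on 19 and 20; the successive quotients are the partial quotients a_0, a_1, ... (each step inverts the fractional part left over by the previous one):
  19 = 0*20 + 19, so a_0 = 0.
  20 = 1*19 + 1, so a_1 = 1.
  19 = 19*1 + 0, so a_2 = 19.
The remainder reaches 0 after 3 divisions, so the expansion has 3 partial quotients, read off in order.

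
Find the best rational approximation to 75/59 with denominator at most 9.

Expand x = 75/59 as a continued fraction with the Euclidean algorithm:
  75 = 1*59 + 16, so a_0 = 1.
  59 = 3*16 + 11, so a_1 = 3.
  16 = 1*11 + 5, so a_2 = 1.
  11 = 2*5 + 1, so a_3 = 2.
  5 = 5*1 + 0, so a_4 = 5.
so x = [1; 3, 1, 2, 5].
Convergents (p_i = a_i*p_{i-1} + p_{i-2}, q_i = a_i*q_{i-1} + q_{i-2} with p_{-2}=0, p_{-1}=1, q_{-2}=1, q_{-1}=0), until the denominator exceeds 9:
  i=0: a_0=1, p_0 = 1*1 + 0 = 1, q_0 = 1*0 + 1 = 1.
  i=1: a_1=3, p_1 = 3*1 + 1 = 4, q_1 = 3*1 + 0 = 3.
  i=2: a_2=1, p_2 = 1*4 + 1 = 5, q_2 = 1*3 + 1 = 4.
  i=3: a_3=2, p_3 = 2*5 + 4 = 14, q_3 = 2*4 + 3 = 11.
q_3 = 11 > 9, so the last convergent with denominator <= 9 is p_2/q_2 = 5/4.
The closest fraction with denominator <= 9 is either p_2/q_2 or the intermediate fraction (k*p_2 + p_1)/(k*q_2 + q_1) with the largest k >= 1 whose denominator stays <= 9; these approach x as k grows, and every other convergent or intermediate fraction in range is farther away.
Largest k: floor((9 - q_1)/q_2) = floor((9 - 3)/4) = 1.
That gives (1*5 + 4)/(1*4 + 3) = 9/7.
Compare the errors: |x - 5/4| = |75*4 - 5*59|/(59*4) = 5/236, and |x - 9/7| = |75*7 - 9*59|/(59*7) = 6/413.
Cross-multiplying, 6*236 = 1416 < 2065 = 5*413, so 6/413 is smaller: the intermediate fraction 9/7 is closer to x than 5/4.

9/7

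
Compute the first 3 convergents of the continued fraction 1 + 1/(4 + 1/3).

1/1, 5/4, 16/13

Using the convergent recurrence p_i = a_i*p_{i-1} + p_{i-2}, q_i = a_i*q_{i-1} + q_{i-2} with p_{-2}=0, p_{-1}=1, q_{-2}=1, q_{-1}=0:
  i=0: a_0=1, p_0 = 1*1 + 0 = 1, q_0 = 1*0 + 1 = 1.
  i=1: a_1=4, p_1 = 4*1 + 1 = 5, q_1 = 4*1 + 0 = 4.
  i=2: a_2=3, p_2 = 3*5 + 1 = 16, q_2 = 3*4 + 1 = 13.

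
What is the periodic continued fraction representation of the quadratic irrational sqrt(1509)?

Write x_i = (sqrt(1509) + m_i)/d_i with (m_0, d_0) = (0, 1). a_0 = floor(sqrt(1509)) = 38, since 38^2 = 1444 <= 1509 < 1521 = 39^2.
Iterate m_{i+1} = d_i*a_i - m_i, d_{i+1} = (1509 - m_{i+1}^2)/d_i, a_{i+1} = floor((a_0 + m_{i+1})/d_{i+1}):
  m_1 = 1*38 - 0 = 38, d_1 = (1509 - 38^2)/1 = 65/1 = 65, a_1 = floor((38 + 38)/65) = 1.
  m_2 = 65*1 - 38 = 27, d_2 = (1509 - 27^2)/65 = 780/65 = 12, a_2 = floor((38 + 27)/12) = 5.
  m_3 = 12*5 - 27 = 33, d_3 = (1509 - 33^2)/12 = 420/12 = 35, a_3 = floor((38 + 33)/35) = 2.
  m_4 = 35*2 - 33 = 37, d_4 = (1509 - 37^2)/35 = 140/35 = 4, a_4 = floor((38 + 37)/4) = 18.
  m_5 = 4*18 - 37 = 35, d_5 = (1509 - 35^2)/4 = 284/4 = 71, a_5 = floor((38 + 35)/71) = 1.
  m_6 = 71*1 - 35 = 36, d_6 = (1509 - 36^2)/71 = 213/71 = 3, a_6 = floor((38 + 36)/3) = 24.
  m_7 = 3*24 - 36 = 36, d_7 = (1509 - 36^2)/3 = 213/3 = 71, a_7 = floor((38 + 36)/71) = 1.
  m_8 = 71*1 - 36 = 35, d_8 = (1509 - 35^2)/71 = 284/71 = 4, a_8 = floor((38 + 35)/4) = 18.
  m_9 = 4*18 - 35 = 37, d_9 = (1509 - 37^2)/4 = 140/4 = 35, a_9 = floor((38 + 37)/35) = 2.
  m_10 = 35*2 - 37 = 33, d_10 = (1509 - 33^2)/35 = 420/35 = 12, a_10 = floor((38 + 33)/12) = 5.
  m_11 = 12*5 - 33 = 27, d_11 = (1509 - 27^2)/12 = 780/12 = 65, a_11 = floor((38 + 27)/65) = 1.
  m_12 = 65*1 - 27 = 38, d_12 = (1509 - 38^2)/65 = 65/65 = 1, a_12 = floor((38 + 38)/1) = 76.
  m_13 = 1*76 - 38 = 38, d_13 = (1509 - 38^2)/1 = 65/1 = 65: (m_13, d_13) = (m_1, d_1) = (38, 65), so from here the quotients repeat a_1, ..., a_12; the period length is 12.
Hence the expansion of sqrt(1509) is a_0 = 38 followed by the repeating block 1, 5, 2, 18, 1, 24, 1, 18, 2, 5, 1, 76 (period 12).

[38; (1, 5, 2, 18, 1, 24, 1, 18, 2, 5, 1, 76)]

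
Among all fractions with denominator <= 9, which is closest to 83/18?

23/5

Expand x = 83/18 as a continued fraction with the Euclidean algorithm:
  83 = 4*18 + 11, so a_0 = 4.
  18 = 1*11 + 7, so a_1 = 1.
  11 = 1*7 + 4, so a_2 = 1.
  7 = 1*4 + 3, so a_3 = 1.
  4 = 1*3 + 1, so a_4 = 1.
  3 = 3*1 + 0, so a_5 = 3.
so x = [4; 1, 1, 1, 1, 3].
Convergents (p_i = a_i*p_{i-1} + p_{i-2}, q_i = a_i*q_{i-1} + q_{i-2} with p_{-2}=0, p_{-1}=1, q_{-2}=1, q_{-1}=0), until the denominator exceeds 9:
  i=0: a_0=4, p_0 = 4*1 + 0 = 4, q_0 = 4*0 + 1 = 1.
  i=1: a_1=1, p_1 = 1*4 + 1 = 5, q_1 = 1*1 + 0 = 1.
  i=2: a_2=1, p_2 = 1*5 + 4 = 9, q_2 = 1*1 + 1 = 2.
  i=3: a_3=1, p_3 = 1*9 + 5 = 14, q_3 = 1*2 + 1 = 3.
  i=4: a_4=1, p_4 = 1*14 + 9 = 23, q_4 = 1*3 + 2 = 5.
  i=5: a_5=3, p_5 = 3*23 + 14 = 83, q_5 = 3*5 + 3 = 18.
q_5 = 18 > 9, so the last convergent with denominator <= 9 is p_4/q_4 = 23/5.
The closest fraction with denominator <= 9 is either p_4/q_4 or the intermediate fraction (k*p_4 + p_3)/(k*q_4 + q_3) with the largest k >= 1 whose denominator stays <= 9; these approach x as k grows, and every other convergent or intermediate fraction in range is farther away.
Largest k: floor((9 - q_3)/q_4) = floor((9 - 3)/5) = 1.
That gives (1*23 + 14)/(1*5 + 3) = 37/8.
Compare the errors: |x - 23/5| = |83*5 - 23*18|/(18*5) = 1/90, and |x - 37/8| = |83*8 - 37*18|/(18*8) = 2/144.
Cross-multiplying, 1*144 = 144 < 180 = 2*90, so 1/90 is smaller: the convergent 23/5 is closer to x than 37/8.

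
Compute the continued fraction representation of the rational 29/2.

[14; 2]

Run the Euclidean algorithm on 29 and 2; the successive quotients are the partial quotients a_0, a_1, ... (each step inverts the fractional part left over by the previous one):
  29 = 14*2 + 1, so a_0 = 14.
  2 = 2*1 + 0, so a_1 = 2.
The remainder reaches 0 after 2 divisions, so the expansion has 2 partial quotients, read off in order.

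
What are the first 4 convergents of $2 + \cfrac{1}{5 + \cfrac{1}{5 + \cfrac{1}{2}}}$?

2/1, 11/5, 57/26, 125/57

Using the convergent recurrence p_i = a_i*p_{i-1} + p_{i-2}, q_i = a_i*q_{i-1} + q_{i-2} with p_{-2}=0, p_{-1}=1, q_{-2}=1, q_{-1}=0:
  i=0: a_0=2, p_0 = 2*1 + 0 = 2, q_0 = 2*0 + 1 = 1.
  i=1: a_1=5, p_1 = 5*2 + 1 = 11, q_1 = 5*1 + 0 = 5.
  i=2: a_2=5, p_2 = 5*11 + 2 = 57, q_2 = 5*5 + 1 = 26.
  i=3: a_3=2, p_3 = 2*57 + 11 = 125, q_3 = 2*26 + 5 = 57.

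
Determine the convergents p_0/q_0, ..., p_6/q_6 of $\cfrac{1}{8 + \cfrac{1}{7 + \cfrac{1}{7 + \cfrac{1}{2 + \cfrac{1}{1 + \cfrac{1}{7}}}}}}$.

Using the convergent recurrence p_i = a_i*p_{i-1} + p_{i-2}, q_i = a_i*q_{i-1} + q_{i-2} with p_{-2}=0, p_{-1}=1, q_{-2}=1, q_{-1}=0:
  i=0: a_0=0, p_0 = 0*1 + 0 = 0, q_0 = 0*0 + 1 = 1.
  i=1: a_1=8, p_1 = 8*0 + 1 = 1, q_1 = 8*1 + 0 = 8.
  i=2: a_2=7, p_2 = 7*1 + 0 = 7, q_2 = 7*8 + 1 = 57.
  i=3: a_3=7, p_3 = 7*7 + 1 = 50, q_3 = 7*57 + 8 = 407.
  i=4: a_4=2, p_4 = 2*50 + 7 = 107, q_4 = 2*407 + 57 = 871.
  i=5: a_5=1, p_5 = 1*107 + 50 = 157, q_5 = 1*871 + 407 = 1278.
  i=6: a_6=7, p_6 = 7*157 + 107 = 1206, q_6 = 7*1278 + 871 = 9817.

0/1, 1/8, 7/57, 50/407, 107/871, 157/1278, 1206/9817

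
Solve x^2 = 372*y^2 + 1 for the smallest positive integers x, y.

First expand sqrt(372) as a continued fraction. With x_i = (sqrt(372) + m_i)/d_i and (m_0, d_0) = (0, 1): a_0 = floor(sqrt(372)) = 19, since 19^2 = 361 <= 372 < 400 = 20^2.
Iterate m_{i+1} = d_i*a_i - m_i, d_{i+1} = (372 - m_{i+1}^2)/d_i, a_{i+1} = floor((a_0 + m_{i+1})/d_{i+1}):
  m_1 = 1*19 - 0 = 19, d_1 = (372 - 19^2)/1 = 11/1 = 11, a_1 = floor((19 + 19)/11) = 3.
  m_2 = 11*3 - 19 = 14, d_2 = (372 - 14^2)/11 = 176/11 = 16, a_2 = floor((19 + 14)/16) = 2.
  m_3 = 16*2 - 14 = 18, d_3 = (372 - 18^2)/16 = 48/16 = 3, a_3 = floor((19 + 18)/3) = 12.
  m_4 = 3*12 - 18 = 18, d_4 = (372 - 18^2)/3 = 48/3 = 16, a_4 = floor((19 + 18)/16) = 2.
  m_5 = 16*2 - 18 = 14, d_5 = (372 - 14^2)/16 = 176/16 = 11, a_5 = floor((19 + 14)/11) = 3.
  m_6 = 11*3 - 14 = 19, d_6 = (372 - 19^2)/11 = 11/11 = 1, a_6 = floor((19 + 19)/1) = 38.
  m_7 = 1*38 - 19 = 19, d_7 = (372 - 19^2)/1 = 11/1 = 11: (m_7, d_7) = (m_1, d_1) = (19, 11), so from here the quotients repeat a_1, ..., a_6; the period length is 6.
So sqrt(372) = [19; (3, 2, 12, 2, 3, 38)] with period length k = 6.
k is even, so the fundamental solution of x^2 - 372y^2 = 1 is (p_{k-1}, q_{k-1}) = (p_5, q_5); compute convergents through index 5.
Convergents (p_i = a_i*p_{i-1} + p_{i-2}, q_i = a_i*q_{i-1} + q_{i-2} with p_{-2}=0, p_{-1}=1, q_{-2}=1, q_{-1}=0):
  i=0: a_0=19, p_0 = 19*1 + 0 = 19, q_0 = 19*0 + 1 = 1.
  i=1: a_1=3, p_1 = 3*19 + 1 = 58, q_1 = 3*1 + 0 = 3.
  i=2: a_2=2, p_2 = 2*58 + 19 = 135, q_2 = 2*3 + 1 = 7.
  i=3: a_3=12, p_3 = 12*135 + 58 = 1678, q_3 = 12*7 + 3 = 87.
  i=4: a_4=2, p_4 = 2*1678 + 135 = 3491, q_4 = 2*87 + 7 = 181.
  i=5: a_5=3, p_5 = 3*3491 + 1678 = 12151, q_5 = 3*181 + 87 = 630.
Check: 12151^2 - 372*630^2 = 147646801 - 147646800 = 1, so (x, y) = (12151, 630) solves the equation, and by the theorem it is the least positive solution.

(x, y) = (12151, 630)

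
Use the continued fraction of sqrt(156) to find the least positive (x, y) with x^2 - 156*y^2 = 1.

First expand sqrt(156) as a continued fraction. With x_i = (sqrt(156) + m_i)/d_i and (m_0, d_0) = (0, 1): a_0 = floor(sqrt(156)) = 12, since 12^2 = 144 <= 156 < 169 = 13^2.
Iterate m_{i+1} = d_i*a_i - m_i, d_{i+1} = (156 - m_{i+1}^2)/d_i, a_{i+1} = floor((a_0 + m_{i+1})/d_{i+1}):
  m_1 = 1*12 - 0 = 12, d_1 = (156 - 12^2)/1 = 12/1 = 12, a_1 = floor((12 + 12)/12) = 2.
  m_2 = 12*2 - 12 = 12, d_2 = (156 - 12^2)/12 = 12/12 = 1, a_2 = floor((12 + 12)/1) = 24.
  m_3 = 1*24 - 12 = 12, d_3 = (156 - 12^2)/1 = 12/1 = 12: (m_3, d_3) = (m_1, d_1) = (12, 12), so from here the quotients repeat a_1, a_2; the period length is 2.
So sqrt(156) = [12; (2, 24)] with period length k = 2.
k is even, so the fundamental solution of x^2 - 156y^2 = 1 is (p_{k-1}, q_{k-1}) = (p_1, q_1); compute convergents through index 1.
Convergents (p_i = a_i*p_{i-1} + p_{i-2}, q_i = a_i*q_{i-1} + q_{i-2} with p_{-2}=0, p_{-1}=1, q_{-2}=1, q_{-1}=0):
  i=0: a_0=12, p_0 = 12*1 + 0 = 12, q_0 = 12*0 + 1 = 1.
  i=1: a_1=2, p_1 = 2*12 + 1 = 25, q_1 = 2*1 + 0 = 2.
Check: 25^2 - 156*2^2 = 625 - 624 = 1, so (x, y) = (25, 2) solves the equation, and by the theorem it is the least positive solution.

(x, y) = (25, 2)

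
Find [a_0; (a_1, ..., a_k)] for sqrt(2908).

[53; (1, 12, 2, 26, 2, 12, 1, 106)]

Write x_i = (sqrt(2908) + m_i)/d_i with (m_0, d_0) = (0, 1). a_0 = floor(sqrt(2908)) = 53, since 53^2 = 2809 <= 2908 < 2916 = 54^2.
Iterate m_{i+1} = d_i*a_i - m_i, d_{i+1} = (2908 - m_{i+1}^2)/d_i, a_{i+1} = floor((a_0 + m_{i+1})/d_{i+1}):
  m_1 = 1*53 - 0 = 53, d_1 = (2908 - 53^2)/1 = 99/1 = 99, a_1 = floor((53 + 53)/99) = 1.
  m_2 = 99*1 - 53 = 46, d_2 = (2908 - 46^2)/99 = 792/99 = 8, a_2 = floor((53 + 46)/8) = 12.
  m_3 = 8*12 - 46 = 50, d_3 = (2908 - 50^2)/8 = 408/8 = 51, a_3 = floor((53 + 50)/51) = 2.
  m_4 = 51*2 - 50 = 52, d_4 = (2908 - 52^2)/51 = 204/51 = 4, a_4 = floor((53 + 52)/4) = 26.
  m_5 = 4*26 - 52 = 52, d_5 = (2908 - 52^2)/4 = 204/4 = 51, a_5 = floor((53 + 52)/51) = 2.
  m_6 = 51*2 - 52 = 50, d_6 = (2908 - 50^2)/51 = 408/51 = 8, a_6 = floor((53 + 50)/8) = 12.
  m_7 = 8*12 - 50 = 46, d_7 = (2908 - 46^2)/8 = 792/8 = 99, a_7 = floor((53 + 46)/99) = 1.
  m_8 = 99*1 - 46 = 53, d_8 = (2908 - 53^2)/99 = 99/99 = 1, a_8 = floor((53 + 53)/1) = 106.
  m_9 = 1*106 - 53 = 53, d_9 = (2908 - 53^2)/1 = 99/1 = 99: (m_9, d_9) = (m_1, d_1) = (53, 99), so from here the quotients repeat a_1, ..., a_8; the period length is 8.
Hence the expansion of sqrt(2908) is a_0 = 53 followed by the repeating block 1, 12, 2, 26, 2, 12, 1, 106 (period 8).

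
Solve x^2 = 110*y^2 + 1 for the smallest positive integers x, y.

(x, y) = (21, 2)

First expand sqrt(110) as a continued fraction. With x_i = (sqrt(110) + m_i)/d_i and (m_0, d_0) = (0, 1): a_0 = floor(sqrt(110)) = 10, since 10^2 = 100 <= 110 < 121 = 11^2.
Iterate m_{i+1} = d_i*a_i - m_i, d_{i+1} = (110 - m_{i+1}^2)/d_i, a_{i+1} = floor((a_0 + m_{i+1})/d_{i+1}):
  m_1 = 1*10 - 0 = 10, d_1 = (110 - 10^2)/1 = 10/1 = 10, a_1 = floor((10 + 10)/10) = 2.
  m_2 = 10*2 - 10 = 10, d_2 = (110 - 10^2)/10 = 10/10 = 1, a_2 = floor((10 + 10)/1) = 20.
  m_3 = 1*20 - 10 = 10, d_3 = (110 - 10^2)/1 = 10/1 = 10: (m_3, d_3) = (m_1, d_1) = (10, 10), so from here the quotients repeat a_1, a_2; the period length is 2.
So sqrt(110) = [10; (2, 20)] with period length k = 2.
k is even, so the fundamental solution of x^2 - 110y^2 = 1 is (p_{k-1}, q_{k-1}) = (p_1, q_1); compute convergents through index 1.
Convergents (p_i = a_i*p_{i-1} + p_{i-2}, q_i = a_i*q_{i-1} + q_{i-2} with p_{-2}=0, p_{-1}=1, q_{-2}=1, q_{-1}=0):
  i=0: a_0=10, p_0 = 10*1 + 0 = 10, q_0 = 10*0 + 1 = 1.
  i=1: a_1=2, p_1 = 2*10 + 1 = 21, q_1 = 2*1 + 0 = 2.
Check: 21^2 - 110*2^2 = 441 - 440 = 1, so (x, y) = (21, 2) solves the equation, and by the theorem it is the least positive solution.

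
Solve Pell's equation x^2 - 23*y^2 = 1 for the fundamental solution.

First expand sqrt(23) as a continued fraction. With x_i = (sqrt(23) + m_i)/d_i and (m_0, d_0) = (0, 1): a_0 = floor(sqrt(23)) = 4, since 4^2 = 16 <= 23 < 25 = 5^2.
Iterate m_{i+1} = d_i*a_i - m_i, d_{i+1} = (23 - m_{i+1}^2)/d_i, a_{i+1} = floor((a_0 + m_{i+1})/d_{i+1}):
  m_1 = 1*4 - 0 = 4, d_1 = (23 - 4^2)/1 = 7/1 = 7, a_1 = floor((4 + 4)/7) = 1.
  m_2 = 7*1 - 4 = 3, d_2 = (23 - 3^2)/7 = 14/7 = 2, a_2 = floor((4 + 3)/2) = 3.
  m_3 = 2*3 - 3 = 3, d_3 = (23 - 3^2)/2 = 14/2 = 7, a_3 = floor((4 + 3)/7) = 1.
  m_4 = 7*1 - 3 = 4, d_4 = (23 - 4^2)/7 = 7/7 = 1, a_4 = floor((4 + 4)/1) = 8.
  m_5 = 1*8 - 4 = 4, d_5 = (23 - 4^2)/1 = 7/1 = 7: (m_5, d_5) = (m_1, d_1) = (4, 7), so from here the quotients repeat a_1, ..., a_4; the period length is 4.
So sqrt(23) = [4; (1, 3, 1, 8)] with period length k = 4.
k is even, so the fundamental solution of x^2 - 23y^2 = 1 is (p_{k-1}, q_{k-1}) = (p_3, q_3); compute convergents through index 3.
Convergents (p_i = a_i*p_{i-1} + p_{i-2}, q_i = a_i*q_{i-1} + q_{i-2} with p_{-2}=0, p_{-1}=1, q_{-2}=1, q_{-1}=0):
  i=0: a_0=4, p_0 = 4*1 + 0 = 4, q_0 = 4*0 + 1 = 1.
  i=1: a_1=1, p_1 = 1*4 + 1 = 5, q_1 = 1*1 + 0 = 1.
  i=2: a_2=3, p_2 = 3*5 + 4 = 19, q_2 = 3*1 + 1 = 4.
  i=3: a_3=1, p_3 = 1*19 + 5 = 24, q_3 = 1*4 + 1 = 5.
Check: 24^2 - 23*5^2 = 576 - 575 = 1, so (x, y) = (24, 5) solves the equation, and by the theorem it is the least positive solution.

(x, y) = (24, 5)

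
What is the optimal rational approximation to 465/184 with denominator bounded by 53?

Expand x = 465/184 as a continued fraction with the Euclidean algorithm:
  465 = 2*184 + 97, so a_0 = 2.
  184 = 1*97 + 87, so a_1 = 1.
  97 = 1*87 + 10, so a_2 = 1.
  87 = 8*10 + 7, so a_3 = 8.
  10 = 1*7 + 3, so a_4 = 1.
  7 = 2*3 + 1, so a_5 = 2.
  3 = 3*1 + 0, so a_6 = 3.
so x = [2; 1, 1, 8, 1, 2, 3].
Convergents (p_i = a_i*p_{i-1} + p_{i-2}, q_i = a_i*q_{i-1} + q_{i-2} with p_{-2}=0, p_{-1}=1, q_{-2}=1, q_{-1}=0), until the denominator exceeds 53:
  i=0: a_0=2, p_0 = 2*1 + 0 = 2, q_0 = 2*0 + 1 = 1.
  i=1: a_1=1, p_1 = 1*2 + 1 = 3, q_1 = 1*1 + 0 = 1.
  i=2: a_2=1, p_2 = 1*3 + 2 = 5, q_2 = 1*1 + 1 = 2.
  i=3: a_3=8, p_3 = 8*5 + 3 = 43, q_3 = 8*2 + 1 = 17.
  i=4: a_4=1, p_4 = 1*43 + 5 = 48, q_4 = 1*17 + 2 = 19.
  i=5: a_5=2, p_5 = 2*48 + 43 = 139, q_5 = 2*19 + 17 = 55.
q_5 = 55 > 53, so the last convergent with denominator <= 53 is p_4/q_4 = 48/19.
The closest fraction with denominator <= 53 is either p_4/q_4 or the intermediate fraction (k*p_4 + p_3)/(k*q_4 + q_3) with the largest k >= 1 whose denominator stays <= 53; these approach x as k grows, and every other convergent or intermediate fraction in range is farther away.
Largest k: floor((53 - q_3)/q_4) = floor((53 - 17)/19) = 1.
That gives (1*48 + 43)/(1*19 + 17) = 91/36.
Compare the errors: |x - 48/19| = |465*19 - 48*184|/(184*19) = 3/3496, and |x - 91/36| = |465*36 - 91*184|/(184*36) = 4/6624.
Cross-multiplying, 4*3496 = 13984 < 19872 = 3*6624, so 4/6624 is smaller: the intermediate fraction 91/36 is closer to x than 48/19.

91/36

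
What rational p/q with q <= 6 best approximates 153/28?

Expand x = 153/28 as a continued fraction with the Euclidean algorithm:
  153 = 5*28 + 13, so a_0 = 5.
  28 = 2*13 + 2, so a_1 = 2.
  13 = 6*2 + 1, so a_2 = 6.
  2 = 2*1 + 0, so a_3 = 2.
so x = [5; 2, 6, 2].
Convergents (p_i = a_i*p_{i-1} + p_{i-2}, q_i = a_i*q_{i-1} + q_{i-2} with p_{-2}=0, p_{-1}=1, q_{-2}=1, q_{-1}=0), until the denominator exceeds 6:
  i=0: a_0=5, p_0 = 5*1 + 0 = 5, q_0 = 5*0 + 1 = 1.
  i=1: a_1=2, p_1 = 2*5 + 1 = 11, q_1 = 2*1 + 0 = 2.
  i=2: a_2=6, p_2 = 6*11 + 5 = 71, q_2 = 6*2 + 1 = 13.
q_2 = 13 > 6, so the last convergent with denominator <= 6 is p_1/q_1 = 11/2.
The closest fraction with denominator <= 6 is either p_1/q_1 or the intermediate fraction (k*p_1 + p_0)/(k*q_1 + q_0) with the largest k >= 1 whose denominator stays <= 6; these approach x as k grows, and every other convergent or intermediate fraction in range is farther away.
Largest k: floor((6 - q_0)/q_1) = floor((6 - 1)/2) = 2.
That gives (2*11 + 5)/(2*2 + 1) = 27/5.
Compare the errors: |x - 11/2| = |153*2 - 11*28|/(28*2) = 2/56, and |x - 27/5| = |153*5 - 27*28|/(28*5) = 9/140.
Cross-multiplying, 2*140 = 280 < 504 = 9*56, so 2/56 is smaller: the convergent 11/2 is closer to x than 27/5.

11/2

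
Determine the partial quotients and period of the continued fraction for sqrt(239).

[15; (2, 5, 1, 2, 4, 15, 4, 2, 1, 5, 2, 30)]

Write x_i = (sqrt(239) + m_i)/d_i with (m_0, d_0) = (0, 1). a_0 = floor(sqrt(239)) = 15, since 15^2 = 225 <= 239 < 256 = 16^2.
Iterate m_{i+1} = d_i*a_i - m_i, d_{i+1} = (239 - m_{i+1}^2)/d_i, a_{i+1} = floor((a_0 + m_{i+1})/d_{i+1}):
  m_1 = 1*15 - 0 = 15, d_1 = (239 - 15^2)/1 = 14/1 = 14, a_1 = floor((15 + 15)/14) = 2.
  m_2 = 14*2 - 15 = 13, d_2 = (239 - 13^2)/14 = 70/14 = 5, a_2 = floor((15 + 13)/5) = 5.
  m_3 = 5*5 - 13 = 12, d_3 = (239 - 12^2)/5 = 95/5 = 19, a_3 = floor((15 + 12)/19) = 1.
  m_4 = 19*1 - 12 = 7, d_4 = (239 - 7^2)/19 = 190/19 = 10, a_4 = floor((15 + 7)/10) = 2.
  m_5 = 10*2 - 7 = 13, d_5 = (239 - 13^2)/10 = 70/10 = 7, a_5 = floor((15 + 13)/7) = 4.
  m_6 = 7*4 - 13 = 15, d_6 = (239 - 15^2)/7 = 14/7 = 2, a_6 = floor((15 + 15)/2) = 15.
  m_7 = 2*15 - 15 = 15, d_7 = (239 - 15^2)/2 = 14/2 = 7, a_7 = floor((15 + 15)/7) = 4.
  m_8 = 7*4 - 15 = 13, d_8 = (239 - 13^2)/7 = 70/7 = 10, a_8 = floor((15 + 13)/10) = 2.
  m_9 = 10*2 - 13 = 7, d_9 = (239 - 7^2)/10 = 190/10 = 19, a_9 = floor((15 + 7)/19) = 1.
  m_10 = 19*1 - 7 = 12, d_10 = (239 - 12^2)/19 = 95/19 = 5, a_10 = floor((15 + 12)/5) = 5.
  m_11 = 5*5 - 12 = 13, d_11 = (239 - 13^2)/5 = 70/5 = 14, a_11 = floor((15 + 13)/14) = 2.
  m_12 = 14*2 - 13 = 15, d_12 = (239 - 15^2)/14 = 14/14 = 1, a_12 = floor((15 + 15)/1) = 30.
  m_13 = 1*30 - 15 = 15, d_13 = (239 - 15^2)/1 = 14/1 = 14: (m_13, d_13) = (m_1, d_1) = (15, 14), so from here the quotients repeat a_1, ..., a_12; the period length is 12.
Hence the expansion of sqrt(239) is a_0 = 15 followed by the repeating block 2, 5, 1, 2, 4, 15, 4, 2, 1, 5, 2, 30 (period 12).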